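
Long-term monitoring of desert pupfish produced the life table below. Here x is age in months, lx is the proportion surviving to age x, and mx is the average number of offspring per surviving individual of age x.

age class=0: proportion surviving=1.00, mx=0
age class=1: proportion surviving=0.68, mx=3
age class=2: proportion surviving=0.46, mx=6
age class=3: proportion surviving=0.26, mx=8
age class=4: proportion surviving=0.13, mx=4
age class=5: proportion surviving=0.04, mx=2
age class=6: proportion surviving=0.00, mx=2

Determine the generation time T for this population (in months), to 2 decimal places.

2.18

lx·mx: 0, 2.04, 2.76, 2.08, 0.52, 0.08, 0 → R0 = 7.48
x·lx·mx: 0, 2.04, 5.52, 6.24, 2.08, 0.4, 0 → Σ = 16.28
T = 16.28 / 7.48 = 2.176471… → 2.18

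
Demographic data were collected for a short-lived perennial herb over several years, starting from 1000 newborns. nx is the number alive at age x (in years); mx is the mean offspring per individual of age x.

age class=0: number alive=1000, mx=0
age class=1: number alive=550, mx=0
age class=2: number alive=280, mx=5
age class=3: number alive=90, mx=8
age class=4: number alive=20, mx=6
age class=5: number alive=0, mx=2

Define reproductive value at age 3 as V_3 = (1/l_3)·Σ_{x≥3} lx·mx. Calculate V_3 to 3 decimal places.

9.333

lx = nx/n0 = nx/1000: 1, 0.55, 0.28, 0.09, 0.02, 0
lx·mx for x ≥ 3: 0.72, 0.12, 0 → sum = 0.84
V_3 = 0.84 / l_3 = 0.84 / 0.09 = 9.333333… → 9.333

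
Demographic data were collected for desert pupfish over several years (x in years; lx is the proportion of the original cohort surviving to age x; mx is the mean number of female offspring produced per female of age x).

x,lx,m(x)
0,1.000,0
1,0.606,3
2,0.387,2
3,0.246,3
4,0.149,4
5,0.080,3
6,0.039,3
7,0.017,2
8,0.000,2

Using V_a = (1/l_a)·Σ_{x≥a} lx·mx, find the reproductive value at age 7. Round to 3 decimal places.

lx·mx for x ≥ 7: 0.034, 0 → sum = 0.034
V_7 = 0.034 / l_7 = 0.034 / 0.017 = 2 → 2.000

2.000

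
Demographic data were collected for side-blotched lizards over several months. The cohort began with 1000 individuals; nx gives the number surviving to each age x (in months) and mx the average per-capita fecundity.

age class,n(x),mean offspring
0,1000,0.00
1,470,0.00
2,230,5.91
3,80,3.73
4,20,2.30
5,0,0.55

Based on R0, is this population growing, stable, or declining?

growing

lx = nx/n0 = nx/1000: 1, 0.47, 0.23, 0.08, 0.02, 0
R0 = Σ lx·mx = 0 + 0 + 1.3593 + 0.2984 + 0.046 + 0 = 1.7037
R0 > 1, so the population is growing.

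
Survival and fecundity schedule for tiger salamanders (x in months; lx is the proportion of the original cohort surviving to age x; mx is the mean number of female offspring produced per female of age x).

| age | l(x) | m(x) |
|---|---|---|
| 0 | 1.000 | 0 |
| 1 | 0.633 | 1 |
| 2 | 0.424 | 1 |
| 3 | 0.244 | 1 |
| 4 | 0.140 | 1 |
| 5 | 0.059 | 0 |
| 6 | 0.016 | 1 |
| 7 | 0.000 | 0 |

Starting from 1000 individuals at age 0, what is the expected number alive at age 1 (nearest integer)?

Expected survivors = N0 · l_1 = 1000 × 0.633 = 633 → 633

633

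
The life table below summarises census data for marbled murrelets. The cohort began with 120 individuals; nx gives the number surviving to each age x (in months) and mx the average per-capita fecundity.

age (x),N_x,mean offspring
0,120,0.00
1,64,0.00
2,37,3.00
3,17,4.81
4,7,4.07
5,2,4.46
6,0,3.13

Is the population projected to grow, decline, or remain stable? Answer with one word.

growing

lx = nx/n0 = nx/120: 1, 0.53333…, 0.30833…, 0.14167…, 0.05833…, 0.01667…, 0
R0 = Σ lx·mx = 0 + 0 + 0.925… + 0.681417… + 0.237417… + 0.074333… + 0 = 1.918167…
R0 > 1, so the population is growing.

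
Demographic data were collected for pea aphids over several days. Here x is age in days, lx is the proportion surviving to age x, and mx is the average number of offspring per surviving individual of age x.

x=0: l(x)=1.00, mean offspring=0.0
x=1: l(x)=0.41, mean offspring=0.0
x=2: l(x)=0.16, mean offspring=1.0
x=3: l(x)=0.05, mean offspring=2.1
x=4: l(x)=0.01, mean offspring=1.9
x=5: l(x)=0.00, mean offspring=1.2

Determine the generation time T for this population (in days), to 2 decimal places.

lx·mx: 0, 0, 0.16, 0.105, 0.019, 0 → R0 = 0.284
x·lx·mx: 0, 0, 0.32, 0.315, 0.076, 0 → Σ = 0.711
T = 0.711 / 0.284 = 2.503521… → 2.50

2.50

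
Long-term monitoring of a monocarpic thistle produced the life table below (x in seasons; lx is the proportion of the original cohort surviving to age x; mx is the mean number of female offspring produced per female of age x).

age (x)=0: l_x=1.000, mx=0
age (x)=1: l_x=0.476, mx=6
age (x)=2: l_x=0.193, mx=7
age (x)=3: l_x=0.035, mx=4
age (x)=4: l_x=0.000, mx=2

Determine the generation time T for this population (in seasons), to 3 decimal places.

1.375

lx·mx: 0, 2.856, 1.351, 0.14, 0 → R0 = 4.347
x·lx·mx: 0, 2.856, 2.702, 0.42, 0 → Σ = 5.978
T = 5.978 / 4.347 = 1.375201… → 1.375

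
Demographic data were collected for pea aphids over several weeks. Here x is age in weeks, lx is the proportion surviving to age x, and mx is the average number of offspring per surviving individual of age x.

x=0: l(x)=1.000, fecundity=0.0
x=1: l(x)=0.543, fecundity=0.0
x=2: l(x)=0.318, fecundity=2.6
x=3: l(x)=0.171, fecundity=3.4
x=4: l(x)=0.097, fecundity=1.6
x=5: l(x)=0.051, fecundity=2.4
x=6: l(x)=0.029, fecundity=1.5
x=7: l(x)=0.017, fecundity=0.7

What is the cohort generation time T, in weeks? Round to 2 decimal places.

lx·mx: 0, 0, 0.8268, 0.5814, 0.1552, 0.1224, 0.0435, 0.0119 → R0 = 1.7412
x·lx·mx: 0, 0, 1.6536, 1.7442, 0.6208, 0.612, 0.261, 0.0833 → Σ = 4.9749
T = 4.9749 / 1.7412 = 2.857167… → 2.86

2.86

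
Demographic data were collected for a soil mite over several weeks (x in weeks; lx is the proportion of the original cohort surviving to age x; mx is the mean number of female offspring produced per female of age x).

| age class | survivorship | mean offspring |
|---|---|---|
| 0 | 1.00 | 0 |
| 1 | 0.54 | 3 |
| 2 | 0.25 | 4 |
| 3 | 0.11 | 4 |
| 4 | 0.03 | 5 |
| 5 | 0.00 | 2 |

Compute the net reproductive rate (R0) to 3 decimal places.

lx·mx by age: 0, 1.62, 1, 0.44, 0.15, 0
R0 = Σ lx·mx = 3.21 → 3.210

3.210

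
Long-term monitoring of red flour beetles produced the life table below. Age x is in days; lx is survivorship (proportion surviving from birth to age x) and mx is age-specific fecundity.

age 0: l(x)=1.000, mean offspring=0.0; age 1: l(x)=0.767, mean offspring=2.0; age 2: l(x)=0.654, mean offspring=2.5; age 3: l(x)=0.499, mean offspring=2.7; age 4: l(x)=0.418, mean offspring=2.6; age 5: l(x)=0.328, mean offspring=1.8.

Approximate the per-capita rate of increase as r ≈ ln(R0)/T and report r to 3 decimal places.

0.700

R0 = Σ lx·mx = 0 + 1.534 + 1.635 + 1.3473 + 1.0868 + 0.5904 = 6.1935
Σ x·lx·mx = 16.1451; T = 16.1451/6.1935 = 2.60678…
r ≈ ln(R0)/T = ln(6.1935)/2.60678… = 0.69952… → 0.700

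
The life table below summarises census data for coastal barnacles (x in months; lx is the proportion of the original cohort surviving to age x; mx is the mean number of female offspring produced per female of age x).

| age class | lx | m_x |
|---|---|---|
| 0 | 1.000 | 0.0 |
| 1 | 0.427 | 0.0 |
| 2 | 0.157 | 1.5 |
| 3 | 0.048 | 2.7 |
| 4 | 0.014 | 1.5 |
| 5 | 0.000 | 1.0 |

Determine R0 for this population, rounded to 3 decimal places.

lx·mx by age: 0, 0, 0.2355, 0.1296, 0.021, 0
R0 = Σ lx·mx = 0.3861 → 0.386

0.386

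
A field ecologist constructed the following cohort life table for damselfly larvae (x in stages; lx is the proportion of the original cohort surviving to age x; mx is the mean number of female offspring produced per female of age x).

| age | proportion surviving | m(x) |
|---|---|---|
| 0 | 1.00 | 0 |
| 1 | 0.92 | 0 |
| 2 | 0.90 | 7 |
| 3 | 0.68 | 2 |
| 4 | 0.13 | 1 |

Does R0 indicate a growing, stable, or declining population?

growing

R0 = Σ lx·mx = 0 + 0 + 6.3 + 1.36 + 0.13 = 7.79
R0 > 1, so the population is growing.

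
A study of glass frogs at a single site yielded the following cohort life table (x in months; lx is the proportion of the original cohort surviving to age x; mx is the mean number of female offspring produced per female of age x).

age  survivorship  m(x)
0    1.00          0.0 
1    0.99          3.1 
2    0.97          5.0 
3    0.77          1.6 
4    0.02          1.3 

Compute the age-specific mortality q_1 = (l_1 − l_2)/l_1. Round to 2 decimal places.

q_1 = (l_1 − l_2) / l_1 = (0.99 − 0.97) / 0.99
     = 0.02 / 0.99 = 0.020202… → 0.02

0.02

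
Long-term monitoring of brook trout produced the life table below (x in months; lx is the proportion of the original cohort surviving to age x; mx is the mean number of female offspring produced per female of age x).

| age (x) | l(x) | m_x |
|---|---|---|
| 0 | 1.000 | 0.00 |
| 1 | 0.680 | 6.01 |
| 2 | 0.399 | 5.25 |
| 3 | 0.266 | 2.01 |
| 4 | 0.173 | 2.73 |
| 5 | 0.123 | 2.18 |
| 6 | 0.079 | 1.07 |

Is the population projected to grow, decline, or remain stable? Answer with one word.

R0 = Σ lx·mx = 0 + 4.0868 + 2.09475 + 0.53466 + 0.47229 + 0.26814 + 0.08453 = 7.54117
R0 > 1, so the population is growing.

growing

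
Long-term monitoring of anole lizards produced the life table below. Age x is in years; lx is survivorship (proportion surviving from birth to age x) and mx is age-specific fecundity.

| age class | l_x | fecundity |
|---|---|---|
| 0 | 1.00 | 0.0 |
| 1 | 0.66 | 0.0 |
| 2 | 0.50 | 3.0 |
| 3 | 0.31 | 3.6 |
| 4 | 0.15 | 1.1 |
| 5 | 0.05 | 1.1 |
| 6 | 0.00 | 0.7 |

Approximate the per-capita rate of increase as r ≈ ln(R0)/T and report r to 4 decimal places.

R0 = Σ lx·mx = 0 + 0 + 1.5 + 1.116 + 0.165 + 0.055 + 0 = 2.836
Σ x·lx·mx = 7.283; T = 7.283/2.836 = 2.56805…
r ≈ ln(R0)/T = ln(2.836)/2.56805… = 0.405908… → 0.4059

0.4059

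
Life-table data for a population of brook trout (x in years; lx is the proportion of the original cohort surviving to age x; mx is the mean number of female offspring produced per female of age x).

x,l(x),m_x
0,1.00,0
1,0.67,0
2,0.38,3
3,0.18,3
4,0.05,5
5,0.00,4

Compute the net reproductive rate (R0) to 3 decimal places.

1.930

lx·mx by age: 0, 0, 1.14, 0.54, 0.25, 0
R0 = Σ lx·mx = 1.93 → 1.930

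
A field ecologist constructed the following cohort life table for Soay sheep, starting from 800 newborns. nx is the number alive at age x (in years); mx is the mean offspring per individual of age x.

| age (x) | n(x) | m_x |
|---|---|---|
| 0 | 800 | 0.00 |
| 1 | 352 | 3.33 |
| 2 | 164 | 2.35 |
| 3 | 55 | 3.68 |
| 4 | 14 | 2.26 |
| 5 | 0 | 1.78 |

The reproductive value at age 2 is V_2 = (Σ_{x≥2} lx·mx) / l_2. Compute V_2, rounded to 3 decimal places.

lx = nx/n0 = nx/800: 1, 0.44, 0.205, 0.06875, 0.0175, 0
lx·mx for x ≥ 2: 0.48175, 0.253…, 0.03955, 0 → sum = 0.7743…
V_2 = 0.7743… / l_2 = 0.7743… / 0.205 = 3.777073… → 3.777

3.777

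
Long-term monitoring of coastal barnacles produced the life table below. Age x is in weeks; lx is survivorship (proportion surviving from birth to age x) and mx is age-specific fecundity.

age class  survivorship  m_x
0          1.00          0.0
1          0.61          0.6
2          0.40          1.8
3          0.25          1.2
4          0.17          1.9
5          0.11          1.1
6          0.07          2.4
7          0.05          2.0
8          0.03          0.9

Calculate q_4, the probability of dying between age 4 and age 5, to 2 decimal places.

0.35

q_4 = (l_4 − l_5) / l_4 = (0.17 − 0.11) / 0.17
     = 0.06 / 0.17 = 0.352941… → 0.35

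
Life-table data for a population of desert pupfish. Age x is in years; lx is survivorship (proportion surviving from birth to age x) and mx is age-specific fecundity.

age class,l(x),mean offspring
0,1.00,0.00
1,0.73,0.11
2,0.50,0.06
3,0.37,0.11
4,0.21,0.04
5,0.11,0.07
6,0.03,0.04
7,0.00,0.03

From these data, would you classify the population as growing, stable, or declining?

R0 = Σ lx·mx = 0 + 0.0803 + 0.03 + 0.0407 + 0.0084 + 0.0077 + 0.0012 + 0 = 0.1683
R0 < 1, so the population is declining.

declining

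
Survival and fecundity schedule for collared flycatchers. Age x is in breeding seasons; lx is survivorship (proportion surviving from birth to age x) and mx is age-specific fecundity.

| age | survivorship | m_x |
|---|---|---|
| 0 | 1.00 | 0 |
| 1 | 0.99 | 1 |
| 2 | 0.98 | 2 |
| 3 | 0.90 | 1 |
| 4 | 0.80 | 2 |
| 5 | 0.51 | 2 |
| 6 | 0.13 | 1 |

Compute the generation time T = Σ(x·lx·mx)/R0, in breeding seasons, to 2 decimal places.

lx·mx: 0, 0.99, 1.96, 0.9, 1.6, 1.02, 0.13 → R0 = 6.6
x·lx·mx: 0, 0.99, 3.92, 2.7, 6.4, 5.1, 0.78 → Σ = 19.89
T = 19.89 / 6.6 = 3.013636… → 3.01

3.01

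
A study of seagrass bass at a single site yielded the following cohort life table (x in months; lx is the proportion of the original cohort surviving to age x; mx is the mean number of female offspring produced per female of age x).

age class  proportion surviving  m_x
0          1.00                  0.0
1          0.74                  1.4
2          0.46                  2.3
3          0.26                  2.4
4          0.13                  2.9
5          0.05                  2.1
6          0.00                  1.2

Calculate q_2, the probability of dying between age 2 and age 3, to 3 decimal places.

q_2 = (l_2 − l_3) / l_2 = (0.46 − 0.26) / 0.46
     = 0.2 / 0.46 = 0.434783… → 0.435

0.435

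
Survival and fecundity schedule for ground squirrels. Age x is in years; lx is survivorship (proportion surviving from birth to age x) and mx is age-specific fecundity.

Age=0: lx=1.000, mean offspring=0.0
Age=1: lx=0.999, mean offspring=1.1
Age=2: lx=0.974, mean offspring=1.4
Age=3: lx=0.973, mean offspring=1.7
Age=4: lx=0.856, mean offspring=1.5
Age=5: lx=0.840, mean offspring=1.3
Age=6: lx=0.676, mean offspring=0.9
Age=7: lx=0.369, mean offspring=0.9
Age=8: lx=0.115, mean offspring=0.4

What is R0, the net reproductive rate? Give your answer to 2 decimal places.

7.48

lx·mx by age: 0, 1.0989, 1.3636, 1.6541, 1.284, 1.092, 0.6084, 0.3321, 0.046
R0 = Σ lx·mx = 7.4791 → 7.48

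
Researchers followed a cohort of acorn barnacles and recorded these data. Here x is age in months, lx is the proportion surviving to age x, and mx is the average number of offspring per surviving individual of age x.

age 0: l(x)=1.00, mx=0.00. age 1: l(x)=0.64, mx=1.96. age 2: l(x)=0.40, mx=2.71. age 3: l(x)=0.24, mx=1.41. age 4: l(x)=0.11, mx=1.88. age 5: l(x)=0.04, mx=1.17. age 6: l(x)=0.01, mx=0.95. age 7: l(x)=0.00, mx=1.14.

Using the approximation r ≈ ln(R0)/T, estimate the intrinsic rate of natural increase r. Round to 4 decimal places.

0.5706

R0 = Σ lx·mx = 0 + 1.2544 + 1.084 + 0.3384 + 0.2068 + 0.0468 + 0.0095 + 0 = 2.9399
Σ x·lx·mx = 5.5558; T = 5.5558/2.9399 = 1.88979…
r ≈ ln(R0)/T = ln(2.9399)/1.88979… = 0.570632… → 0.5706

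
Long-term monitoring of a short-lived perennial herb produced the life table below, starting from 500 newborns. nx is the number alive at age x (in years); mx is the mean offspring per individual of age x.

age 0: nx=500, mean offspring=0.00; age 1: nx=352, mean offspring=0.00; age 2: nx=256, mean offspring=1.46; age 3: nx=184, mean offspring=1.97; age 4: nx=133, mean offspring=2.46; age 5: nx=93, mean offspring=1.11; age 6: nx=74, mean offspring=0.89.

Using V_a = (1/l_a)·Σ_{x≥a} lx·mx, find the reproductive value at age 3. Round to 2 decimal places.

4.67

lx = nx/n0 = nx/500: 1, 0.704, 0.512, 0.368, 0.266, 0.186, 0.148
lx·mx for x ≥ 3: 0.72496, 0.65436, 0.20646, 0.13172 → sum = 1.7175
V_3 = 1.7175 / l_3 = 1.7175 / 0.368 = 4.66712… → 4.67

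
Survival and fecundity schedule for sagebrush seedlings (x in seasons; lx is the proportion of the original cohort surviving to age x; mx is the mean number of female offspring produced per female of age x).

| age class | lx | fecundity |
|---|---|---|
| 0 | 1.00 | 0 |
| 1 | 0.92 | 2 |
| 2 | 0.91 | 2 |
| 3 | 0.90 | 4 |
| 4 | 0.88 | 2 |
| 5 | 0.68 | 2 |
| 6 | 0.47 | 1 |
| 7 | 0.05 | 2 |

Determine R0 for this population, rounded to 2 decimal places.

10.95

lx·mx by age: 0, 1.84, 1.82, 3.6, 1.76, 1.36, 0.47, 0.1
R0 = Σ lx·mx = 10.95 → 10.95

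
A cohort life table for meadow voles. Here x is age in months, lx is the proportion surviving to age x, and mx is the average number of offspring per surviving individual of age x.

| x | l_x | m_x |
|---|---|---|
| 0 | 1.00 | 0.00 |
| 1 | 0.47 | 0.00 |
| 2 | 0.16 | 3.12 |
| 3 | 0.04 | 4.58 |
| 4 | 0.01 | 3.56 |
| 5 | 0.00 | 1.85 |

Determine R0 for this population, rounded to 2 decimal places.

lx·mx by age: 0, 0, 0.4992, 0.1832, 0.0356, 0
R0 = Σ lx·mx = 0.718 → 0.72

0.72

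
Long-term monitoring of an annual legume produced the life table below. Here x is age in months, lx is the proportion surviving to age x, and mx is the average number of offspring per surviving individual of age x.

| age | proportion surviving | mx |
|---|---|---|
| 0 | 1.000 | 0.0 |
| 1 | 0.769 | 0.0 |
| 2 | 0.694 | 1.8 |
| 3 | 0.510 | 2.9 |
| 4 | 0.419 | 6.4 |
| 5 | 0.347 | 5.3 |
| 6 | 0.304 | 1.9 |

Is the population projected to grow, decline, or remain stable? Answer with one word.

growing

R0 = Σ lx·mx = 0 + 0 + 1.2492 + 1.479 + 2.6816 + 1.8391 + 0.5776 = 7.8265
R0 > 1, so the population is growing.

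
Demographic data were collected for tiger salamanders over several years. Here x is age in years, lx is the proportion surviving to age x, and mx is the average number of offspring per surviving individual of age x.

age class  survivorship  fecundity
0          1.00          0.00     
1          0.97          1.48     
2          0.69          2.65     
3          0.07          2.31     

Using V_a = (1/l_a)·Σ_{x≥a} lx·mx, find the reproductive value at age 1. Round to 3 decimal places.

lx·mx for x ≥ 1: 1.4356, 1.8285, 0.1617 → sum = 3.4258
V_1 = 3.4258 / l_1 = 3.4258 / 0.97 = 3.531753… → 3.532

3.532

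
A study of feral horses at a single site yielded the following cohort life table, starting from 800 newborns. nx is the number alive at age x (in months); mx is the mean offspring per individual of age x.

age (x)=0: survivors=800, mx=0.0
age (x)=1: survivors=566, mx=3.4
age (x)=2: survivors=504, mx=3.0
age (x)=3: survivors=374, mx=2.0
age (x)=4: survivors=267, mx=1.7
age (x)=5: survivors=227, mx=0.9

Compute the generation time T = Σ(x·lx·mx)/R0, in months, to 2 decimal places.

2.07

lx = nx/n0 = nx/800: 1, 0.7075, 0.63, 0.4675, 0.33375, 0.28375
lx·mx: 0, 2.4055, 1.89, 0.935, 0.567375, 0.255375 → R0 = 6.05325
x·lx·mx: 0, 2.4055, 3.78, 2.805, 2.2695, 1.276875 → Σ = 12.536875
T = 12.536875 / 6.05325 = 2.071098… → 2.07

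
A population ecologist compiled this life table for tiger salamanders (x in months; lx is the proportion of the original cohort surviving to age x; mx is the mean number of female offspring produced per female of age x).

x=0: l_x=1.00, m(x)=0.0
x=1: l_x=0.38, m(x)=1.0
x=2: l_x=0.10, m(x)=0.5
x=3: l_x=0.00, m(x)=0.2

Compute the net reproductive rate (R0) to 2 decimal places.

0.43

lx·mx by age: 0, 0.38, 0.05, 0
R0 = Σ lx·mx = 0.43 → 0.43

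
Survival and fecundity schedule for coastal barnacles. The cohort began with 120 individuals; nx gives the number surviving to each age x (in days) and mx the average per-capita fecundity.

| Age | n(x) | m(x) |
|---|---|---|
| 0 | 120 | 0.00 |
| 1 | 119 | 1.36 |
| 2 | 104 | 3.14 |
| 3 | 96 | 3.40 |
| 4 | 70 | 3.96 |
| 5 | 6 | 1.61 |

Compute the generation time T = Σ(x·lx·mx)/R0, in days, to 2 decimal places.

lx = nx/n0 = nx/120: 1, 0.99167…, 0.86667…, 0.8, 0.58333…, 0.05
lx·mx: 0, 1.348667…, 2.721333…, 2.72, 2.31…, 0.0805 → R0 = 9.1805…
x·lx·mx: 0, 1.348667…, 5.442667…, 8.16, 9.24…, 0.4025 → Σ = 24.593833…
T = 24.593833… / 9.1805… = 2.678921… → 2.68

2.68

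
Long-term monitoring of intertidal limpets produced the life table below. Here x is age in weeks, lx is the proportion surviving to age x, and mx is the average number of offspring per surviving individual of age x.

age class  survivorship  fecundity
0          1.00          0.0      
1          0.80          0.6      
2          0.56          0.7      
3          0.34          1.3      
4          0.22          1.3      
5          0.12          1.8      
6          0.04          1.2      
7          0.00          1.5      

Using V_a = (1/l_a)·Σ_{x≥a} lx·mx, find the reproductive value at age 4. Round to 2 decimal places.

lx·mx for x ≥ 4: 0.286, 0.216, 0.048, 0 → sum = 0.55
V_4 = 0.55 / l_4 = 0.55 / 0.22 = 2.5 → 2.50

2.50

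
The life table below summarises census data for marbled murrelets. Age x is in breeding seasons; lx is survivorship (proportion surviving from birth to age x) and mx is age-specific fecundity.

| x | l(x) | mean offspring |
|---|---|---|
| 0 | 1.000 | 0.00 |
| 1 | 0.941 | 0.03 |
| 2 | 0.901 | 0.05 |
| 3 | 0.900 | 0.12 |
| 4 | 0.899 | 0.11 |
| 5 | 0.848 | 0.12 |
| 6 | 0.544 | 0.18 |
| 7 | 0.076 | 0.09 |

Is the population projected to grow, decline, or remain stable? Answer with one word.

declining

R0 = Σ lx·mx = 0 + 0.02823 + 0.04505 + 0.108 + 0.09889 + 0.10176 + 0.09792 + 0.00684 = 0.48669
R0 < 1, so the population is declining.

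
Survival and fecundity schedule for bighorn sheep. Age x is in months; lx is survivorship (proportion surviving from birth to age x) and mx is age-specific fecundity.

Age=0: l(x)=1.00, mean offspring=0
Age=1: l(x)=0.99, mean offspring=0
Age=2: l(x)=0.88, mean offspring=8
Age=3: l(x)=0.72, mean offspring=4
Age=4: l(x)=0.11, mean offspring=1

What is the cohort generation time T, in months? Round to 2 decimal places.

lx·mx: 0, 0, 7.04, 2.88, 0.11 → R0 = 10.03
x·lx·mx: 0, 0, 14.08, 8.64, 0.44 → Σ = 23.16
T = 23.16 / 10.03 = 2.309073… → 2.31

2.31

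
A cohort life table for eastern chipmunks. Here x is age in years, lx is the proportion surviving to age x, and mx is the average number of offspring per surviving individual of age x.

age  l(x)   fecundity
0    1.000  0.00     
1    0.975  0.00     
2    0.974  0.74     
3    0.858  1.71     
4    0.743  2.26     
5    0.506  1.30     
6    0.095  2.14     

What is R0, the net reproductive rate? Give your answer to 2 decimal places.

4.73

lx·mx by age: 0, 0, 0.72076, 1.46718, 1.67918, 0.6578, 0.2033
R0 = Σ lx·mx = 4.72822 → 4.73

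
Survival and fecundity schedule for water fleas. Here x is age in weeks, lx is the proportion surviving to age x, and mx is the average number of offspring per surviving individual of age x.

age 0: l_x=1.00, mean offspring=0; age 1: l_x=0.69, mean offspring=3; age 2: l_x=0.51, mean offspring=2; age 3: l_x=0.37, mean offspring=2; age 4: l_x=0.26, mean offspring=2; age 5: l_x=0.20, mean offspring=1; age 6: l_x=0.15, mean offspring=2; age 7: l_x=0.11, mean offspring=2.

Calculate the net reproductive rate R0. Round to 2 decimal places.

lx·mx by age: 0, 2.07, 1.02, 0.74, 0.52, 0.2, 0.3, 0.22
R0 = Σ lx·mx = 5.07 → 5.07

5.07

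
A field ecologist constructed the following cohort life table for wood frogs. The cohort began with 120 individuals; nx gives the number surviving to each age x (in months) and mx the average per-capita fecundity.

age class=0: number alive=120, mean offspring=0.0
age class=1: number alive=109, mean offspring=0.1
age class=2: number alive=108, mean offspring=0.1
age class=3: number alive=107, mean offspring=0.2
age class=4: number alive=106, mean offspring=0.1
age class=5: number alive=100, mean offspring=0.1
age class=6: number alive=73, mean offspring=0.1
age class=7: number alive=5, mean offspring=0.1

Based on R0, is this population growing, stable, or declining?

declining

lx = nx/n0 = nx/120: 1, 0.90833…, 0.9, 0.89167…, 0.88333…, 0.83333…, 0.60833…, 0.04167…
R0 = Σ lx·mx = 0 + 0.090833… + 0.09 + 0.178333… + 0.088333… + 0.083333… + 0.060833… + 0.004167… = 0.595833…
R0 < 1, so the population is declining.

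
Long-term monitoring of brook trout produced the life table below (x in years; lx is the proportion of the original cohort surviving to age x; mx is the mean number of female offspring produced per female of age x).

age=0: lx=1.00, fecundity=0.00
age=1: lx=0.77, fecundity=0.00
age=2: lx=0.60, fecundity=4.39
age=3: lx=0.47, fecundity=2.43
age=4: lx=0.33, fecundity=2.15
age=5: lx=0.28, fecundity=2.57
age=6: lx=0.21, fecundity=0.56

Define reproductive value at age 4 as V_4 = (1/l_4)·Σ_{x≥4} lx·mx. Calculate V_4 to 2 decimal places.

lx·mx for x ≥ 4: 0.7095, 0.7196, 0.1176 → sum = 1.5467
V_4 = 1.5467 / l_4 = 1.5467 / 0.33 = 4.68697… → 4.69

4.69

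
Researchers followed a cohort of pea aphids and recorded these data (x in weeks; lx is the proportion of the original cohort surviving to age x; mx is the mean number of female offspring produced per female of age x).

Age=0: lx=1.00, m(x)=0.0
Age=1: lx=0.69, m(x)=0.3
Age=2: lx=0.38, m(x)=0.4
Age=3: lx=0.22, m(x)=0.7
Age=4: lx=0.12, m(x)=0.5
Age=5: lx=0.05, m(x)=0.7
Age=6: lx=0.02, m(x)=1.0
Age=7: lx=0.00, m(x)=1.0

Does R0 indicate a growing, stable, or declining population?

declining

R0 = Σ lx·mx = 0 + 0.207 + 0.152 + 0.154 + 0.06 + 0.035 + 0.02 + 0 = 0.628
R0 < 1, so the population is declining.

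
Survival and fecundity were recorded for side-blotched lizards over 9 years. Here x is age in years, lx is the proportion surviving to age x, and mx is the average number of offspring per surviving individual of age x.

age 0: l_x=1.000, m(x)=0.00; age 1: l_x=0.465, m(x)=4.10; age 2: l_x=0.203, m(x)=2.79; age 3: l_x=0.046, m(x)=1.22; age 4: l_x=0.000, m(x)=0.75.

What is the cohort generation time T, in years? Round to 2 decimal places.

lx·mx: 0, 1.9065, 0.56637, 0.05612, 0 → R0 = 2.52899
x·lx·mx: 0, 1.9065, 1.13274, 0.16836, 0 → Σ = 3.2076
T = 3.2076 / 2.52899 = 1.268332… → 1.27

1.27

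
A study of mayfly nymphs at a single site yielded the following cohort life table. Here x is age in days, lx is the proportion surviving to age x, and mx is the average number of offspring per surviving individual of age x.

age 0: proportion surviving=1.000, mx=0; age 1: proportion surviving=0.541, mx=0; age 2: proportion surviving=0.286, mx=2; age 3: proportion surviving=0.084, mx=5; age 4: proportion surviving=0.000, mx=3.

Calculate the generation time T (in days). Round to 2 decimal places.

lx·mx: 0, 0, 0.572, 0.42, 0 → R0 = 0.992
x·lx·mx: 0, 0, 1.144, 1.26, 0 → Σ = 2.404
T = 2.404 / 0.992 = 2.423387… → 2.42

2.42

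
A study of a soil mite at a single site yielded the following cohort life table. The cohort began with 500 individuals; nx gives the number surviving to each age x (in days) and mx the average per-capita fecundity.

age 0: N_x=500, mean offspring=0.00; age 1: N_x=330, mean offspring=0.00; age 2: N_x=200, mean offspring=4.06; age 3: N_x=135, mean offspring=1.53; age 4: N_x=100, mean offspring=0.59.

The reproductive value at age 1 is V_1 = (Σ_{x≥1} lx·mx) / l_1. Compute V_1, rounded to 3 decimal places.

3.265

lx = nx/n0 = nx/500: 1, 0.66, 0.4, 0.27, 0.2
lx·mx for x ≥ 1: 0, 1.624, 0.4131, 0.118 → sum = 2.1551
V_1 = 2.1551 / l_1 = 2.1551 / 0.66 = 3.265303… → 3.265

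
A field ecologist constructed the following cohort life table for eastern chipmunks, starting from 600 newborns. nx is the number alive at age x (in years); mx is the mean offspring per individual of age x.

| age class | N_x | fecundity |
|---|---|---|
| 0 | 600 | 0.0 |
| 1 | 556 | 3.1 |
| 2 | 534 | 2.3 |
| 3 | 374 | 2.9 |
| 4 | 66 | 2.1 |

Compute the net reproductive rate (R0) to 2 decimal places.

6.96

lx = nx/n0 = nx/600: 1, 0.92667…, 0.89, 0.62333…, 0.11
lx·mx by age: 0, 2.872667…, 2.047, 1.807667…, 0.231
R0 = Σ lx·mx = 6.958333… → 6.96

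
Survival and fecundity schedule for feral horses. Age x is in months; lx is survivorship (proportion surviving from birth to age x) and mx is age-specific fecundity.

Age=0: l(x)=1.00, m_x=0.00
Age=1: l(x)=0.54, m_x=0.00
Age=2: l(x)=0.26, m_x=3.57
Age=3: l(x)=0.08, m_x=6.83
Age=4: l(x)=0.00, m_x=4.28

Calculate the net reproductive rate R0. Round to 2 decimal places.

1.47

lx·mx by age: 0, 0, 0.9282, 0.5464, 0
R0 = Σ lx·mx = 1.4746 → 1.47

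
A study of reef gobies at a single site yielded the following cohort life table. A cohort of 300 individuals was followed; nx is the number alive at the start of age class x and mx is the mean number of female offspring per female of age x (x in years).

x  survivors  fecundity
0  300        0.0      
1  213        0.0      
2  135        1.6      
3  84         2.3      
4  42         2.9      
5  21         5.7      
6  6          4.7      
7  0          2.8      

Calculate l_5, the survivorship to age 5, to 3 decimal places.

l_5 = n_5/n_0 = 21/300 = 0.07 → 0.070

0.070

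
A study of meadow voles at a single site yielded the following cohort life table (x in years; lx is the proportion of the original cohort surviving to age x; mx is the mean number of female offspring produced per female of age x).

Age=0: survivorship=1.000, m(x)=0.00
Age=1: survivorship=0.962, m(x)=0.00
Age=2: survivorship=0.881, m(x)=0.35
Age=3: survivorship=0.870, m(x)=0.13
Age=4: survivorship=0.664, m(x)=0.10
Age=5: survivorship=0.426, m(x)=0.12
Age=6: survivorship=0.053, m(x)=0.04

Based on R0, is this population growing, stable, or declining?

declining

R0 = Σ lx·mx = 0 + 0 + 0.30835 + 0.1131 + 0.0664 + 0.05112 + 0.00212 = 0.54109
R0 < 1, so the population is declining.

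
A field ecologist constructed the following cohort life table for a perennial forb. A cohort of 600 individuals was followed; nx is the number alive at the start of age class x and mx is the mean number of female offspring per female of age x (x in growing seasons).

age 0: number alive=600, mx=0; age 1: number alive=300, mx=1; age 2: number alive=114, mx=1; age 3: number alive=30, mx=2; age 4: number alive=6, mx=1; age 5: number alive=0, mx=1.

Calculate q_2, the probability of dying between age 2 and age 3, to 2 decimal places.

0.74

lx = nx/n0 = nx/600: 1, 0.5, 0.19, 0.05, 0.01, 0
q_2 = (l_2 − l_3) / l_2 = (0.19 − 0.05) / 0.19
     = 0.14 / 0.19 = 0.736842… → 0.74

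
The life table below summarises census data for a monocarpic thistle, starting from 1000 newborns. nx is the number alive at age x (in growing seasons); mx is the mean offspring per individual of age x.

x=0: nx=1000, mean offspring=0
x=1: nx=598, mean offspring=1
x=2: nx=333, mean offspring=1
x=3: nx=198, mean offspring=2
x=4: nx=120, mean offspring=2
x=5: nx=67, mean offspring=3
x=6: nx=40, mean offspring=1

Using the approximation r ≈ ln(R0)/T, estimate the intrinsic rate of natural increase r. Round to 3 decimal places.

lx = nx/n0 = nx/1000: 1, 0.598, 0.333, 0.198, 0.12, 0.067, 0.04
R0 = Σ lx·mx = 0 + 0.598 + 0.333 + 0.396 + 0.24 + 0.201 + 0.04 = 1.808
Σ x·lx·mx = 4.657; T = 4.657/1.808 = 2.57577…
r ≈ ln(R0)/T = ln(1.808)/2.57577… = 0.22992… → 0.230

0.230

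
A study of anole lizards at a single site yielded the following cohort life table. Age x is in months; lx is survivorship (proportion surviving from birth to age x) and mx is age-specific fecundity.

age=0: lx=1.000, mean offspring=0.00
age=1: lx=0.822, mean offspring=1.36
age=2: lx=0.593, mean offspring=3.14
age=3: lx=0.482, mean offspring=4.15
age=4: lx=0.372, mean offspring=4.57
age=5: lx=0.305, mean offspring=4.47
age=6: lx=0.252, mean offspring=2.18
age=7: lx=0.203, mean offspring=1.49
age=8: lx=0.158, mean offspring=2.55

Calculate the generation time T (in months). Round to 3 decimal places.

lx·mx: 0, 1.11792, 1.86202, 2.0003, 1.70004, 1.36335, 0.54936, 0.30247, 0.4029 → R0 = 9.29836
x·lx·mx: 0, 1.11792, 3.72404, 6.0009, 6.80016, 6.81675, 3.29616, 2.11729, 3.2232 → Σ = 33.09642
T = 33.09642 / 9.29836 = 3.559383… → 3.559

3.559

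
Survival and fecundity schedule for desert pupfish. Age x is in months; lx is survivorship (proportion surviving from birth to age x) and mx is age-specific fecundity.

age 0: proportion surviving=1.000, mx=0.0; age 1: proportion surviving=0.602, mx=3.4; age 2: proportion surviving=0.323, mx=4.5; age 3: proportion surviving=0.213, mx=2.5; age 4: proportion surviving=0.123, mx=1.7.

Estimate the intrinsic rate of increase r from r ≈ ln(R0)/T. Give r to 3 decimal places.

R0 = Σ lx·mx = 0 + 2.0468 + 1.4535 + 0.5325 + 0.2091 = 4.2419
Σ x·lx·mx = 7.3877; T = 7.3877/4.2419 = 1.7416…
r ≈ ln(R0)/T = ln(4.2419)/1.7416… = 0.8297… → 0.830

0.830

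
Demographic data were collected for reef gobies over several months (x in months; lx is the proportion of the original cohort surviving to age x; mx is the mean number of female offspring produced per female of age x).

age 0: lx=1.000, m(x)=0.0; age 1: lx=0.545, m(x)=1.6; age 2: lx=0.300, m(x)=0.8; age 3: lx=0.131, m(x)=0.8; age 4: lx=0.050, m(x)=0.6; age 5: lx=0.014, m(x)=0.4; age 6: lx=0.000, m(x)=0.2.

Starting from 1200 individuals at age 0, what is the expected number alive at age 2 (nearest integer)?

Expected survivors = N0 · l_2 = 1200 × 0.300 = 360 → 360

360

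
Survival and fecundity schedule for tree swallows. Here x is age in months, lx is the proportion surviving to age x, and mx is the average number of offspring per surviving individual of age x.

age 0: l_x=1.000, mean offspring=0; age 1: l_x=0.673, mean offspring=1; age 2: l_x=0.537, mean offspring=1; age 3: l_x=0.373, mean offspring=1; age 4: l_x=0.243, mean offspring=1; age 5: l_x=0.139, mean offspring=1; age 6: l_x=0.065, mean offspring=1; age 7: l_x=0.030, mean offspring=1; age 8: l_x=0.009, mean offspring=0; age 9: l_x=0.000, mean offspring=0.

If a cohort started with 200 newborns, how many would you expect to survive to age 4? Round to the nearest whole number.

49

Expected survivors = N0 · l_4 = 200 × 0.243 = 48.6 → 49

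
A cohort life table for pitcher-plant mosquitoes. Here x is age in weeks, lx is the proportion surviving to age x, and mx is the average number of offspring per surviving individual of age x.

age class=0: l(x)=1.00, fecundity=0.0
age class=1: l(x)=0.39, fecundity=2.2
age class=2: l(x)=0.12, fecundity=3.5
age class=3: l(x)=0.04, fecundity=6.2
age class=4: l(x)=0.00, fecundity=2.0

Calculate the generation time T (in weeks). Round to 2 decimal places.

1.60

lx·mx: 0, 0.858, 0.42, 0.248, 0 → R0 = 1.526
x·lx·mx: 0, 0.858, 0.84, 0.744, 0 → Σ = 2.442
T = 2.442 / 1.526 = 1.600262… → 1.60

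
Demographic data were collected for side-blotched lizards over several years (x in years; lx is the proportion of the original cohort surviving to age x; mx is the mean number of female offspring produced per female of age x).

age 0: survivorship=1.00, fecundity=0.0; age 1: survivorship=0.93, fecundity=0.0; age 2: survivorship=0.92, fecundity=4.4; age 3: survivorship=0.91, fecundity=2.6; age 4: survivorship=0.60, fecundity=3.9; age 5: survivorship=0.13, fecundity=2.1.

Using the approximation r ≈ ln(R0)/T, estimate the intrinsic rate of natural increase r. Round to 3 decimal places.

R0 = Σ lx·mx = 0 + 0 + 4.048 + 2.366 + 2.34 + 0.273 = 9.027
Σ x·lx·mx = 25.919; T = 25.919/9.027 = 2.87128…
r ≈ ln(R0)/T = ln(9.027)/2.87128… = 0.76629… → 0.766

0.766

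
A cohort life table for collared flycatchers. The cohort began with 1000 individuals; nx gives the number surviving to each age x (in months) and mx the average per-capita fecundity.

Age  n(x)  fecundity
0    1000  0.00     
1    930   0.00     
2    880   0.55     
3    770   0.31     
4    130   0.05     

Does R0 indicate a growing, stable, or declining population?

declining

lx = nx/n0 = nx/1000: 1, 0.93, 0.88, 0.77, 0.13
R0 = Σ lx·mx = 0 + 0 + 0.484 + 0.2387 + 0.0065 = 0.7292
R0 < 1, so the population is declining.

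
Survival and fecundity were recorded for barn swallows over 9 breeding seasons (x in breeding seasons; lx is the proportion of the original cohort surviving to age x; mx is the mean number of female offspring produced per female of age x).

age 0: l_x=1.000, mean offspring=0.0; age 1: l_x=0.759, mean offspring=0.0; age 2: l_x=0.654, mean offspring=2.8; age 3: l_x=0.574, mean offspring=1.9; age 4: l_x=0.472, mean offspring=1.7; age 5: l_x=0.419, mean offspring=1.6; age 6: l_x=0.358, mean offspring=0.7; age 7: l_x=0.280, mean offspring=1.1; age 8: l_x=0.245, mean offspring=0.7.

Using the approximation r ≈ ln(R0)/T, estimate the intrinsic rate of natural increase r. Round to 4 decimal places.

0.4520

R0 = Σ lx·mx = 0 + 0 + 1.8312 + 1.0906 + 0.8024 + 0.6704 + 0.2506 + 0.308 + 0.1715 = 5.1247
Σ x·lx·mx = 18.5274; T = 18.5274/5.1247 = 3.61531…
r ≈ ln(R0)/T = ln(5.1247)/3.61531… = 0.451986… → 0.4520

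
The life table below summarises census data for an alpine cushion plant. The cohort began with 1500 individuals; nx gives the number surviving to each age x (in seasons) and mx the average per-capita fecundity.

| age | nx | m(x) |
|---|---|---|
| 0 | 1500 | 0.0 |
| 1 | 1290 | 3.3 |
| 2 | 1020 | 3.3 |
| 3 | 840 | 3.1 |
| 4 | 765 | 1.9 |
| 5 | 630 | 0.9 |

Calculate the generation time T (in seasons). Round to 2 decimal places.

2.24

lx = nx/n0 = nx/1500: 1, 0.86, 0.68, 0.56, 0.51, 0.42
lx·mx: 0, 2.838, 2.244, 1.736, 0.969, 0.378 → R0 = 8.165
x·lx·mx: 0, 2.838, 4.488, 5.208, 3.876, 1.89 → Σ = 18.3
T = 18.3 / 8.165 = 2.241274… → 2.24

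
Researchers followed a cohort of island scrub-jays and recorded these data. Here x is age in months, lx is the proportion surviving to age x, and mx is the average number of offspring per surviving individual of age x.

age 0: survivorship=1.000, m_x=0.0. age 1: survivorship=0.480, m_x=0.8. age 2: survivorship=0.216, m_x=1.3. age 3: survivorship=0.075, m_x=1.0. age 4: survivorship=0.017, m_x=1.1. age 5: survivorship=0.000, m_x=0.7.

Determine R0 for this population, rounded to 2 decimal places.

0.76

lx·mx by age: 0, 0.384, 0.2808, 0.075, 0.0187, 0
R0 = Σ lx·mx = 0.7585 → 0.76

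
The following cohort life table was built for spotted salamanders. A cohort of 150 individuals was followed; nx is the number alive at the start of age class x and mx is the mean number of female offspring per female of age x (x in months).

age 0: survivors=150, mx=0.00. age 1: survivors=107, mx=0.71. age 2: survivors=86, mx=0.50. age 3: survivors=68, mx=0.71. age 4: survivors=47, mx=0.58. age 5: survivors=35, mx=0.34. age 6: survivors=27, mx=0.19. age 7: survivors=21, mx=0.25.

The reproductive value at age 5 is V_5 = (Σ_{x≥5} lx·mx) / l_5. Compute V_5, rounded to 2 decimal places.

0.64

lx = nx/n0 = nx/150: 1, 0.71333…, 0.57333…, 0.45333…, 0.31333…, 0.23333…, 0.18, 0.14
lx·mx for x ≥ 5: 0.079333…, 0.0342, 0.035 → sum = 0.148533…
V_5 = 0.148533… / l_5 = 0.148533… / 0.233333… = 0.636571… → 0.64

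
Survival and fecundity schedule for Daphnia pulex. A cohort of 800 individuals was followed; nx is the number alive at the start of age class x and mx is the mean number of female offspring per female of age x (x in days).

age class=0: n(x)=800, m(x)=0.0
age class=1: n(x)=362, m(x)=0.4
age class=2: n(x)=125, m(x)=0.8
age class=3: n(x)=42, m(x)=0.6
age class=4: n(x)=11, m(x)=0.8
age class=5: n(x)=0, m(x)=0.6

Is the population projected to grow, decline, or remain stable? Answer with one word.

lx = nx/n0 = nx/800: 1, 0.4525, 0.15625, 0.0525, 0.01375, 0
R0 = Σ lx·mx = 0 + 0.181 + 0.125 + 0.0315 + 0.011 + 0 = 0.3485
R0 < 1, so the population is declining.

declining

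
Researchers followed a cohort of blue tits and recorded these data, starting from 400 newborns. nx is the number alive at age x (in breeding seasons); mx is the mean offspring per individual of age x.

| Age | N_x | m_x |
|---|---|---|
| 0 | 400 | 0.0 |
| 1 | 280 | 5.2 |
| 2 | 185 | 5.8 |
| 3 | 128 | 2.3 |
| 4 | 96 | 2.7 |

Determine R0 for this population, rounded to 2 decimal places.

7.71

lx = nx/n0 = nx/400: 1, 0.7, 0.4625, 0.32, 0.24
lx·mx by age: 0, 3.64, 2.6825, 0.736, 0.648
R0 = Σ lx·mx = 7.7065 → 7.71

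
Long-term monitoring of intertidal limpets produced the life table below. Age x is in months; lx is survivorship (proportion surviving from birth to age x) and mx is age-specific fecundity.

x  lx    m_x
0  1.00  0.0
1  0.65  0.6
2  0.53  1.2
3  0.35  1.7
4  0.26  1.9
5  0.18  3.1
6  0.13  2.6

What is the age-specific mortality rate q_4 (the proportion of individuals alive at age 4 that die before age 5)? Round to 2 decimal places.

q_4 = (l_4 − l_5) / l_4 = (0.26 − 0.18) / 0.26
     = 0.08 / 0.26 = 0.307692… → 0.31

0.31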